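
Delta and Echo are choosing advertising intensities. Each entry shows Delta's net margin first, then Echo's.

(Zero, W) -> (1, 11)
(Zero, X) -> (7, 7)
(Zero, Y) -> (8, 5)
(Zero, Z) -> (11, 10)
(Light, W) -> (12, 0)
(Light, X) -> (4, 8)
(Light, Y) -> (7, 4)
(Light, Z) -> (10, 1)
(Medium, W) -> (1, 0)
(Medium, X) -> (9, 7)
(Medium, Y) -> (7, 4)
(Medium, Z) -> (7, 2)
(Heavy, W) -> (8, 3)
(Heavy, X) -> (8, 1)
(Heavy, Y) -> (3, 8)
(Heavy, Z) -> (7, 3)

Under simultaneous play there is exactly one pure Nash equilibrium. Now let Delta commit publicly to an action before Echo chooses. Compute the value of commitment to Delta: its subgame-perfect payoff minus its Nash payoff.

0

Work backward from Echo's decision.
- Zero: BR = W, leader payoff 1.
- Light: BR = X, leader payoff 4.
- Medium: BR = X, leader payoff 9.
- Heavy: BR = Y, leader payoff 3.
Among 1, 4, 9, 3, the best is 9 at Medium. Subgame-perfect outcome: (Medium, X) with payoffs (9, 7).
Under simultaneous play:
Delta's best replies: W→Light; X→Medium; Y→Zero; Z→Zero.
Echo's best replies: Zero→W; Light→X; Medium→X; Heavy→Y.
The unique mutual best reply is (Medium, X), giving (9, 7).
Delta's commitment gain: 9 − 9 = 0.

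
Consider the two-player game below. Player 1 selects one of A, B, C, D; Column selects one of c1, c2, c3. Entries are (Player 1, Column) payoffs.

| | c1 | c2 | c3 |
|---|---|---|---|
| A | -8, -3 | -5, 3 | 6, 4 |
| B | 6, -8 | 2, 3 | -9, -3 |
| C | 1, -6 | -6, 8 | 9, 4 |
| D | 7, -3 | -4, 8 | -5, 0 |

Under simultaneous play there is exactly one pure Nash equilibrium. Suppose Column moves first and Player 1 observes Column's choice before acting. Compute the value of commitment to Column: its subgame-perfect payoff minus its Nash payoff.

Solve by backward induction (Column leads).
- c1: BR = D, leader payoff -3.
- c2: BR = B, leader payoff 3.
- c3: BR = C, leader payoff 4.
Among -3, 3, 4, the best is 4 at c3. Subgame-perfect outcome: (C, c3) with payoffs (9, 4).
Under simultaneous play:
Player 1's best replies: c1→D; c2→B; c3→C.
Column's best replies: A→c3; B→c2; C→c2; D→c2.
Only (B, c2) has each player best-responding; Nash payoffs (2, 3).
Column's commitment gain: 4 − 3 = 1.

1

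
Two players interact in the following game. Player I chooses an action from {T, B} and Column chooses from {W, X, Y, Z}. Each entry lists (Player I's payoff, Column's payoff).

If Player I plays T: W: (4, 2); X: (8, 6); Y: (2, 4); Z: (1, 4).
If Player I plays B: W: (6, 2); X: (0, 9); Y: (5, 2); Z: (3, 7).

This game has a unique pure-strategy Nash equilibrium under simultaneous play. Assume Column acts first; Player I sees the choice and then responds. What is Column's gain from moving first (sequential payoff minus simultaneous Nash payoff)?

Player I best-responds to each possible Column move:
- W → Player I plays B (best of 4, 6); Column gets 2.
- X → Player I plays T (best of 8, 0); Column gets 6.
- Y → Player I plays B (best of 2, 5); Column gets 2.
- Z → Player I plays B (best of 1, 3); Column gets 7.
Column's induced payoffs are 2, 6, 2, 7, so Column commits to Z. Subgame-perfect outcome: (B, Z) with payoffs (3, 7).
For the simultaneous game, intersect best replies.
Player I's best replies: W→B; X→T; Y→B; Z→B.
Column's best replies: T→X; B→X.
The unique mutual best reply is (T, X), giving (8, 6).
Column's commitment gain: 7 − 6 = 1.

1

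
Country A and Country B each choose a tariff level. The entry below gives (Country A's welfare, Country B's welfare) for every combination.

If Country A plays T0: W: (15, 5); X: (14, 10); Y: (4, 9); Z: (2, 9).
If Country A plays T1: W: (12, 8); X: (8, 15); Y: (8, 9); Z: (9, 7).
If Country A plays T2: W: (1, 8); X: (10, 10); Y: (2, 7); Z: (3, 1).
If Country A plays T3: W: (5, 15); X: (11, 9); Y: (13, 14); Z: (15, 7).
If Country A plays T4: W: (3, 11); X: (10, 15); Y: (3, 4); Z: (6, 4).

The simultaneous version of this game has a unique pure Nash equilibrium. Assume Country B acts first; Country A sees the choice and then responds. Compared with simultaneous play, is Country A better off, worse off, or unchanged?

Country A best-responds to each possible Country B move:
- W: BR = T0, leader payoff 5.
- X: BR = T0, leader payoff 10.
- Y: BR = T3, leader payoff 14.
- Z: BR = T3, leader payoff 7.
Maximizing over 5, 10, 14, 7, Country B chooses Y. Subgame-perfect outcome: (T3, Y) with payoffs (13, 14).
Under simultaneous play:
Country A's best replies: W→T0; X→T0; Y→T3; Z→T3.
Country B's best replies: T0→X; T1→X; T2→X; T3→W; T4→X.
Only (T0, X) has each player best-responding; Nash payoffs (14, 10).
Country A earns 13 sequentially versus 14 at the Nash outcome: worse off.

worse off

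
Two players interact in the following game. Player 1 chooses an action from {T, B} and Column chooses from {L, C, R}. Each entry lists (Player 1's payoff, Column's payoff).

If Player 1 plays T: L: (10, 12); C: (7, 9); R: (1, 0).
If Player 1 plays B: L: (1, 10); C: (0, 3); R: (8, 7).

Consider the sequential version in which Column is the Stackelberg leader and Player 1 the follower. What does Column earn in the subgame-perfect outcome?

Solve by backward induction (Column leads).
- L: Player 1 compares 10, 1 and picks T; Column would get 12.
- C: Player 1 compares 7, 0 and picks T; Column would get 9.
- R: Player 1 compares 1, 8 and picks B; Column would get 7.
Maximizing over 12, 9, 7, Column chooses L. Subgame-perfect outcome: (T, L) with payoffs (10, 12).

12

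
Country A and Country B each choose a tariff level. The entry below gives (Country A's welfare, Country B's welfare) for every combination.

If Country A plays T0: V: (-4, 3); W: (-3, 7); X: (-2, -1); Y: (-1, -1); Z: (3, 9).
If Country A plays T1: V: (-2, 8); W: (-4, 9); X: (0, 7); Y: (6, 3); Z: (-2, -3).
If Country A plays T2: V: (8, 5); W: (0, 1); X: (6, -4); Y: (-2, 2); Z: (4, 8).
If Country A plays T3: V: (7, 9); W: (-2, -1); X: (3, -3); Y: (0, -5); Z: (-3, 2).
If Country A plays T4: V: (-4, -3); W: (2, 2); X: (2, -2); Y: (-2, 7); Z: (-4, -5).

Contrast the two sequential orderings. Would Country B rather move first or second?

second

If Country A leads: Country B's best replies are T0→Z, T1→W, T2→Z, T3→V, T4→Y; Country A's induced payoffs 3, -4, 4, 7, -2; outcome (T3, V), payoffs (7, 9).
If Country B leads: Country A's best replies are V→T2, W→T4, X→T2, Y→T1, Z→T2; Country B's induced payoffs 5, 2, -4, 3, 8; outcome (T2, Z), payoffs (4, 8).
Country B gets 8 moving first and 9 moving second, so Country B prefers to move second.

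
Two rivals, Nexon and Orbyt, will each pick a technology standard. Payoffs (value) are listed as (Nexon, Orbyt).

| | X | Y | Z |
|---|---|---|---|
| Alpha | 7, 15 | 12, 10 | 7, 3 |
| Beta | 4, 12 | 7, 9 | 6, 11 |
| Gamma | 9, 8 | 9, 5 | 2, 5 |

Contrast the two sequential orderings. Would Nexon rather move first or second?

second

If Nexon leads: Orbyt's best replies are Alpha→X, Beta→X, Gamma→X; Nexon's induced payoffs 7, 4, 9; outcome (Gamma, X), payoffs (9, 8).
If Orbyt leads: Nexon's best replies are X→Gamma, Y→Alpha, Z→Alpha; Orbyt's induced payoffs 8, 10, 3; outcome (Alpha, Y), payoffs (12, 10).
Nexon gets 9 moving first and 12 moving second, so Nexon prefers to move second.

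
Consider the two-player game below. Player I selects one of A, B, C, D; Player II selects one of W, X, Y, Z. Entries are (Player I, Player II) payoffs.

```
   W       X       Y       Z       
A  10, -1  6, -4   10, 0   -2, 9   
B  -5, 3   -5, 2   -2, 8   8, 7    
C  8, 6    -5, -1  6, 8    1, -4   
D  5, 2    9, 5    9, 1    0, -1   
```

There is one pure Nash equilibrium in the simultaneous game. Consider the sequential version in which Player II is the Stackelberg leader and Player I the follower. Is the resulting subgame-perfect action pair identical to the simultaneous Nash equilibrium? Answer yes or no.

Player I best-responds to each possible Player II move:
- W → Player I plays A (best of 10, -5, 8, 5); Player II gets -1.
- X → Player I plays D (best of 6, -5, -5, 9); Player II gets 5.
- Y → Player I plays A (best of 10, -2, 6, 9); Player II gets 0.
- Z → Player I plays B (best of -2, 8, 1, 0); Player II gets 7.
Among -1, 5, 0, 7, the best is 7 at Z. Subgame-perfect outcome: (B, Z) with payoffs (8, 7).
Under simultaneous play:
Player I's best replies: W→A; X→D; Y→A; Z→B.
Player II's best replies: A→Z; B→Y; C→Y; D→X.
The unique mutual best reply is (D, X), giving (9, 5).
Sequential outcome (B, Z) differs from the Nash profile (D, X).

no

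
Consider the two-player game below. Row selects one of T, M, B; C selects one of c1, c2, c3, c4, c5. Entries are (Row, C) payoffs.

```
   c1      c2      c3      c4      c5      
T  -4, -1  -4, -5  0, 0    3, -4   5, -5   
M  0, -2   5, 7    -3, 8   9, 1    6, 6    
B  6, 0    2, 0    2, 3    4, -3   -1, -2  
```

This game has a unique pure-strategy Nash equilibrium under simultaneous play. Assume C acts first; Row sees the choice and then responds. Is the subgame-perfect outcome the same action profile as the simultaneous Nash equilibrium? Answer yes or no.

Backward induction with C moving first.
- c1 → Row plays B (best of -4, 0, 6); C gets 0.
- c2 → Row plays M (best of -4, 5, 2); C gets 7.
- c3 → Row plays B (best of 0, -3, 2); C gets 3.
- c4 → Row plays M (best of 3, 9, 4); C gets 1.
- c5 → Row plays M (best of 5, 6, -1); C gets 6.
Among 0, 7, 3, 1, 6, the best is 7 at c2. Subgame-perfect outcome: (M, c2) with payoffs (5, 7).
Under simultaneous play:
Row's best replies: c1→B; c2→M; c3→B; c4→M; c5→M.
C's best replies: T→c3; M→c3; B→c3.
The unique mutual best reply is (B, c3), giving (2, 3).
Sequential outcome (M, c2) differs from the Nash profile (B, c3).

no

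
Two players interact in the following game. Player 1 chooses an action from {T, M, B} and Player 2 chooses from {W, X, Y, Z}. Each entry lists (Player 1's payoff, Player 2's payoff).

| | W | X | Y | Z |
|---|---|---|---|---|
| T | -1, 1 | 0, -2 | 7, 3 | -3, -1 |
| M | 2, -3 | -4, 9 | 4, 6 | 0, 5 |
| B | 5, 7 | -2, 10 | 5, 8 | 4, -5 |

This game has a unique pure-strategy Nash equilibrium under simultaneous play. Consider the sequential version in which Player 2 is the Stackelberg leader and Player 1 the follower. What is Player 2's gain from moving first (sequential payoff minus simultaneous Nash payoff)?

Work backward from Player 1's decision.
- W: BR = B, leader payoff 7.
- X: BR = T, leader payoff -2.
- Y: BR = T, leader payoff 3.
- Z: BR = B, leader payoff -5.
Player 2's induced payoffs are 7, -2, 3, -5, so Player 2 commits to W. Subgame-perfect outcome: (B, W) with payoffs (5, 7).
Under simultaneous play:
Player 1's best replies: W→B; X→T; Y→T; Z→B.
Player 2's best replies: T→Y; M→X; B→X.
The unique mutual best reply is (T, Y), giving (7, 3).
Player 2's commitment gain: 7 − 3 = 4.

4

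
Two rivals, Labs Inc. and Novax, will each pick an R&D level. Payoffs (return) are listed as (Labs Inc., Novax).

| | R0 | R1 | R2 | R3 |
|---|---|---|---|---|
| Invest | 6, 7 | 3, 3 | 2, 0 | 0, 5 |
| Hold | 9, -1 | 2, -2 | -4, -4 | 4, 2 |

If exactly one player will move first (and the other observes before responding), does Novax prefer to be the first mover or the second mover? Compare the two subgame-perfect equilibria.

If Labs Inc. leads: Novax's best replies are Invest→R0, Hold→R3; Labs Inc.'s induced payoffs 6, 4; outcome (Invest, R0), payoffs (6, 7).
If Novax leads: Labs Inc.'s best replies are R0→Hold, R1→Invest, R2→Invest, R3→Hold; Novax's induced payoffs -1, 3, 0, 2; outcome (Invest, R1), payoffs (3, 3).
Novax gets 3 moving first and 7 moving second, so Novax prefers to move second.

second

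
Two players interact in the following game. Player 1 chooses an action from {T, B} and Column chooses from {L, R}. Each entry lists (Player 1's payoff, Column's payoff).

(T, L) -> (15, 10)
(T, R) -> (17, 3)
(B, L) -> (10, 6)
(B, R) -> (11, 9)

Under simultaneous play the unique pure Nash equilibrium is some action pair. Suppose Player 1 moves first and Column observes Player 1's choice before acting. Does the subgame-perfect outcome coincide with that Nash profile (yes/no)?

yes

Work backward from Column's decision.
- T: Column compares 10, 3 and picks L; Player 1 would get 15.
- B: Column compares 6, 9 and picks R; Player 1 would get 11.
Maximizing over 15, 11, Player 1 chooses T. Subgame-perfect outcome: (T, L) with payoffs (15, 10).
For the simultaneous game, intersect best replies.
Player 1's best replies: L→T; R→T.
Column's best replies: T→L; B→R.
The unique mutual best reply is (T, L), giving (15, 10).
Sequential outcome (T, L) coincides with the Nash profile (T, L).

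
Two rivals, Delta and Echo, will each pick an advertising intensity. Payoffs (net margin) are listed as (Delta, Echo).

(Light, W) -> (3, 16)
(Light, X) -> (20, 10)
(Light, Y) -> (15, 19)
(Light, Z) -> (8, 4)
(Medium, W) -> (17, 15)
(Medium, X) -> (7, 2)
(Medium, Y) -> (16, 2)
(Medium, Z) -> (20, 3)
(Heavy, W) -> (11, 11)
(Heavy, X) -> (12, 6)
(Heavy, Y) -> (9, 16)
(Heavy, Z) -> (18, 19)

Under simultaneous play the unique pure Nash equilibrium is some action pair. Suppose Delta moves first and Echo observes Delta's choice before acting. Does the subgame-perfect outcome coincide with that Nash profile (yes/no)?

Solve by backward induction (Delta leads).
- Light: Echo compares 16, 10, 19, 4 and picks Y; Delta would get 15.
- Medium: Echo compares 15, 2, 2, 3 and picks W; Delta would get 17.
- Heavy: Echo compares 11, 6, 16, 19 and picks Z; Delta would get 18.
Maximizing over 15, 17, 18, Delta chooses Heavy. Subgame-perfect outcome: (Heavy, Z) with payoffs (18, 19).
Under simultaneous play:
Delta's best replies: W→Medium; X→Light; Y→Medium; Z→Medium.
Echo's best replies: Light→Y; Medium→W; Heavy→Z.
Only (Medium, W) has each player best-responding; Nash payoffs (17, 15).
Sequential outcome (Heavy, Z) differs from the Nash profile (Medium, W).

no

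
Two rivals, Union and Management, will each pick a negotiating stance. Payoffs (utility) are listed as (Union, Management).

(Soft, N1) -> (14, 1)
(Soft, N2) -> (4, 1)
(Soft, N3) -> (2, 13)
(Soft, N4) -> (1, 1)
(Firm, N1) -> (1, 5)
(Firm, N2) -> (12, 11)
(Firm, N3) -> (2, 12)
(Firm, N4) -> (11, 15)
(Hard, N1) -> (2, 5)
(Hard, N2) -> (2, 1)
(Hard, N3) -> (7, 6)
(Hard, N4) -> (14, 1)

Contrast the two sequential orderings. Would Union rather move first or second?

second

If Union leads: Management's best replies are Soft→N3, Firm→N4, Hard→N3; Union's induced payoffs 2, 11, 7; outcome (Firm, N4), payoffs (11, 15).
If Management leads: Union's best replies are N1→Soft, N2→Firm, N3→Hard, N4→Hard; Management's induced payoffs 1, 11, 6, 1; outcome (Firm, N2), payoffs (12, 11).
Union gets 11 moving first and 12 moving second, so Union prefers to move second.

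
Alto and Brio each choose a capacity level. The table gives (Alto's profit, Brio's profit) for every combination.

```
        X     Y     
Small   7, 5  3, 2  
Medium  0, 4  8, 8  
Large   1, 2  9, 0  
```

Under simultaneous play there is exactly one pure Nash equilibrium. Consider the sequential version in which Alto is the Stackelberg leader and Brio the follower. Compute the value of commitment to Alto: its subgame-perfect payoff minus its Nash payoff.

Backward induction with Alto moving first.
- Small: Brio compares 5, 2 and picks X; Alto would get 7.
- Medium: Brio compares 4, 8 and picks Y; Alto would get 8.
- Large: Brio compares 2, 0 and picks X; Alto would get 1.
Maximizing over 7, 8, 1, Alto chooses Medium. Subgame-perfect outcome: (Medium, Y) with payoffs (8, 8).
Now find the simultaneous Nash equilibrium.
Alto's best replies: X→Small; Y→Large.
Brio's best replies: Small→X; Medium→Y; Large→X.
The unique mutual best reply is (Small, X), giving (7, 5).
Alto's commitment gain: 8 − 7 = 1.

1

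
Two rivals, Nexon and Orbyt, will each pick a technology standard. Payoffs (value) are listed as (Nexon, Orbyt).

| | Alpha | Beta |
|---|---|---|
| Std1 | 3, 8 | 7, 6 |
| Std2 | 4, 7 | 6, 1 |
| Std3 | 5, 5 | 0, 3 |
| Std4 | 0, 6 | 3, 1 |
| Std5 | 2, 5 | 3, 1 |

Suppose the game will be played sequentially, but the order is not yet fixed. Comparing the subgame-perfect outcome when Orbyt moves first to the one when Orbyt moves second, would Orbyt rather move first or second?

If Nexon leads: Orbyt's best replies are Std1→Alpha, Std2→Alpha, Std3→Alpha, Std4→Alpha, Std5→Alpha; Nexon's induced payoffs 3, 4, 5, 0, 2; outcome (Std3, Alpha), payoffs (5, 5).
If Orbyt leads: Nexon's best replies are Alpha→Std3, Beta→Std1; Orbyt's induced payoffs 5, 6; outcome (Std1, Beta), payoffs (7, 6).
Orbyt gets 6 moving first and 5 moving second, so Orbyt prefers to move first.

first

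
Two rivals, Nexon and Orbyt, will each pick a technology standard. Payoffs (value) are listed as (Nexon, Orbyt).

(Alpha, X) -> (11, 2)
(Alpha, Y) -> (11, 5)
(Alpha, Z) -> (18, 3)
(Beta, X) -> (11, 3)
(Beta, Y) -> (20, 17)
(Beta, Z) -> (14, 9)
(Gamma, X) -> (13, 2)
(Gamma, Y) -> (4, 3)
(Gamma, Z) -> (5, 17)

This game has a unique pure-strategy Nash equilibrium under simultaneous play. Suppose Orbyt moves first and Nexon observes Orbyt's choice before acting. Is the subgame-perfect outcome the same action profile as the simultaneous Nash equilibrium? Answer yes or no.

yes

Nexon best-responds to each possible Orbyt move:
- X: Nexon compares 11, 11, 13 and picks Gamma; Orbyt would get 2.
- Y: Nexon compares 11, 20, 4 and picks Beta; Orbyt would get 17.
- Z: Nexon compares 18, 14, 5 and picks Alpha; Orbyt would get 3.
Maximizing over 2, 17, 3, Orbyt chooses Y. Subgame-perfect outcome: (Beta, Y) with payoffs (20, 17).
For the simultaneous game, intersect best replies.
Nexon's best replies: X→Gamma; Y→Beta; Z→Alpha.
Orbyt's best replies: Alpha→Y; Beta→Y; Gamma→Z.
The unique mutual best reply is (Beta, Y), giving (20, 17).
Sequential outcome (Beta, Y) coincides with the Nash profile (Beta, Y).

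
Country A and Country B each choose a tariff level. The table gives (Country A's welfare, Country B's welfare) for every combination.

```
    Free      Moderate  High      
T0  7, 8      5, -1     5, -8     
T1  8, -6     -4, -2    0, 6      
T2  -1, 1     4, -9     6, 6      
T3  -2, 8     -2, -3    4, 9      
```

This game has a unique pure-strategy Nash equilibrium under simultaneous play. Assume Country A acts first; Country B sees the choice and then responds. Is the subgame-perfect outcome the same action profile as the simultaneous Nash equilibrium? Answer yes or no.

no

Solve by backward induction (Country A leads).
- T0: BR = Free, leader payoff 7.
- T1: BR = High, leader payoff 0.
- T2: BR = High, leader payoff 6.
- T3: BR = High, leader payoff 4.
Among 7, 0, 6, 4, the best is 7 at T0. Subgame-perfect outcome: (T0, Free) with payoffs (7, 8).
Under simultaneous play:
Country A's best replies: Free→T1; Moderate→T0; High→T2.
Country B's best replies: T0→Free; T1→High; T2→High; T3→High.
The unique mutual best reply is (T2, High), giving (6, 6).
Sequential outcome (T0, Free) differs from the Nash profile (T2, High).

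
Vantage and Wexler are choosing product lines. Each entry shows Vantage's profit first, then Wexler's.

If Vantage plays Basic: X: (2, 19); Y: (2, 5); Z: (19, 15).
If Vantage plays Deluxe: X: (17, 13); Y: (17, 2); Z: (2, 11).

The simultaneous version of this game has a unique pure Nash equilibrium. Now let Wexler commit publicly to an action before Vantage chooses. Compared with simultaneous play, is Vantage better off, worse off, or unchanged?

better off

Solve by backward induction (Wexler leads).
- X → Vantage plays Deluxe (best of 2, 17); Wexler gets 13.
- Y → Vantage plays Deluxe (best of 2, 17); Wexler gets 2.
- Z → Vantage plays Basic (best of 19, 2); Wexler gets 15.
Maximizing over 13, 2, 15, Wexler chooses Z. Subgame-perfect outcome: (Basic, Z) with payoffs (19, 15).
Now find the simultaneous Nash equilibrium.
Vantage's best replies: X→Deluxe; Y→Deluxe; Z→Basic.
Wexler's best replies: Basic→X; Deluxe→X.
The unique mutual best reply is (Deluxe, X), giving (17, 13).
Vantage earns 19 sequentially versus 17 at the Nash outcome: better off.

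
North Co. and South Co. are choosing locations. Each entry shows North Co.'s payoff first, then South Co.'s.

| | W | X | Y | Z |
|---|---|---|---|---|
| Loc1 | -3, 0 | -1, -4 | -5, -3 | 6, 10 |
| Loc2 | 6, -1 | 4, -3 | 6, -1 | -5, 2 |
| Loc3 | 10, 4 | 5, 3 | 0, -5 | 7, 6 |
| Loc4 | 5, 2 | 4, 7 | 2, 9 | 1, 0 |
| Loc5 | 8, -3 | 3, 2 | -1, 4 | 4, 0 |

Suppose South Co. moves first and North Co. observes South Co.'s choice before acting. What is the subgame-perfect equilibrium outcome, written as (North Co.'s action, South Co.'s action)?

Work backward from North Co.'s decision.
- W → North Co. plays Loc3 (best of -3, 6, 10, 5, 8); South Co. gets 4.
- X → North Co. plays Loc3 (best of -1, 4, 5, 4, 3); South Co. gets 3.
- Y → North Co. plays Loc2 (best of -5, 6, 0, 2, -1); South Co. gets -1.
- Z → North Co. plays Loc3 (best of 6, -5, 7, 1, 4); South Co. gets 6.
Maximizing over 4, 3, -1, 6, South Co. chooses Z. Subgame-perfect outcome: (Loc3, Z) with payoffs (7, 6).

(Loc3, Z)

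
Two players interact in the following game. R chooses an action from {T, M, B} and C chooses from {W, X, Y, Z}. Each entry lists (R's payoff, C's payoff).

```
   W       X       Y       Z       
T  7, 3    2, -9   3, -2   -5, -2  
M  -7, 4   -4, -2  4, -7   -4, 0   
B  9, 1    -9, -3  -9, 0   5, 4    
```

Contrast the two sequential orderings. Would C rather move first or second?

first

If R leads: C's best replies are T→W, M→W, B→Z; R's induced payoffs 7, -7, 5; outcome (T, W), payoffs (7, 3).
If C leads: R's best replies are W→B, X→T, Y→M, Z→B; C's induced payoffs 1, -9, -7, 4; outcome (B, Z), payoffs (5, 4).
C gets 4 moving first and 3 moving second, so C prefers to move first.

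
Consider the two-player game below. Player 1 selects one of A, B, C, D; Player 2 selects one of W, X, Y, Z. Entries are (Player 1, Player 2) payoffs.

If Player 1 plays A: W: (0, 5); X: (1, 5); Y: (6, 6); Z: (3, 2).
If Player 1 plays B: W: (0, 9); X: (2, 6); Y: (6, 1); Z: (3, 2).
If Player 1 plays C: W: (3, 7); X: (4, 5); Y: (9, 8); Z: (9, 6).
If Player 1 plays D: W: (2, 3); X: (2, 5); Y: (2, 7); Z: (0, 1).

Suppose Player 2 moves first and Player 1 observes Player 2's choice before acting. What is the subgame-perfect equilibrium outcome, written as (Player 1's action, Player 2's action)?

Backward induction with Player 2 moving first.
- W: Player 1 compares 0, 0, 3, 2 and picks C; Player 2 would get 7.
- X: Player 1 compares 1, 2, 4, 2 and picks C; Player 2 would get 5.
- Y: Player 1 compares 6, 6, 9, 2 and picks C; Player 2 would get 8.
- Z: Player 1 compares 3, 3, 9, 0 and picks C; Player 2 would get 6.
Maximizing over 7, 5, 8, 6, Player 2 chooses Y. Subgame-perfect outcome: (C, Y) with payoffs (9, 8).

(C, Y)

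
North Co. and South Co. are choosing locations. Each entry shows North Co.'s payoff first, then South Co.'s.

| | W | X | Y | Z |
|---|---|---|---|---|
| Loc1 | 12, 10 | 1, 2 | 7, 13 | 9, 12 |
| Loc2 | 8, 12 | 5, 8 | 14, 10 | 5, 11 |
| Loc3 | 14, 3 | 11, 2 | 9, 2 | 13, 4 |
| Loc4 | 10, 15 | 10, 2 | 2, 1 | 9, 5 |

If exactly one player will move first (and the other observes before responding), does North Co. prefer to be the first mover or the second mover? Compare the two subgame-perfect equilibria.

If North Co. leads: South Co.'s best replies are Loc1→Y, Loc2→W, Loc3→Z, Loc4→W; North Co.'s induced payoffs 7, 8, 13, 10; outcome (Loc3, Z), payoffs (13, 4).
If South Co. leads: North Co.'s best replies are W→Loc3, X→Loc3, Y→Loc2, Z→Loc3; South Co.'s induced payoffs 3, 2, 10, 4; outcome (Loc2, Y), payoffs (14, 10).
North Co. gets 13 moving first and 14 moving second, so North Co. prefers to move second.

second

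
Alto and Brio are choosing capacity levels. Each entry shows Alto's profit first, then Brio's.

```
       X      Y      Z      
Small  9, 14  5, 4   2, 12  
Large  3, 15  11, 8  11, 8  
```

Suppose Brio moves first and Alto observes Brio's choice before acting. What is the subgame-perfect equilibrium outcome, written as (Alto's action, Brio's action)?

Backward induction with Brio moving first.
- X: Alto compares 9, 3 and picks Small; Brio would get 14.
- Y: Alto compares 5, 11 and picks Large; Brio would get 8.
- Z: Alto compares 2, 11 and picks Large; Brio would get 8.
Maximizing over 14, 8, 8, Brio chooses X. Subgame-perfect outcome: (Small, X) with payoffs (9, 14).

(Small, X)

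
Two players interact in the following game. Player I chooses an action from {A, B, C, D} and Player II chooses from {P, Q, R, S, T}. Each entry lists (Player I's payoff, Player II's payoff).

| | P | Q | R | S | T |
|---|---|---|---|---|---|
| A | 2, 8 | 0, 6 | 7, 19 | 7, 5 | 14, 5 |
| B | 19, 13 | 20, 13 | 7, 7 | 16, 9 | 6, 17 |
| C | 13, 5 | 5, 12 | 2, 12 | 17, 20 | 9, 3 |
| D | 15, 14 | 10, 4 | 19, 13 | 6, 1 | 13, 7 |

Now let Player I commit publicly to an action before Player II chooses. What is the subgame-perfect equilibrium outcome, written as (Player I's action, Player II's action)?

Backward induction with Player I moving first.
- A: BR = R, leader payoff 7.
- B: BR = T, leader payoff 6.
- C: BR = S, leader payoff 17.
- D: BR = P, leader payoff 15.
Player I's induced payoffs are 7, 6, 17, 15, so Player I commits to C. Subgame-perfect outcome: (C, S) with payoffs (17, 20).

(C, S)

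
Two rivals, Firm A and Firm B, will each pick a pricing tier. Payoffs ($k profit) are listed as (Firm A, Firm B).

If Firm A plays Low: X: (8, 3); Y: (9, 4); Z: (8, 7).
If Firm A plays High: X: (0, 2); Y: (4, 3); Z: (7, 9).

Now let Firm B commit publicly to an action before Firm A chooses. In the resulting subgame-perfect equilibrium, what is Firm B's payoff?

7

Work backward from Firm A's decision.
- X: BR = Low, leader payoff 3.
- Y: BR = Low, leader payoff 4.
- Z: BR = Low, leader payoff 7.
Maximizing over 3, 4, 7, Firm B chooses Z. Subgame-perfect outcome: (Low, Z) with payoffs (8, 7).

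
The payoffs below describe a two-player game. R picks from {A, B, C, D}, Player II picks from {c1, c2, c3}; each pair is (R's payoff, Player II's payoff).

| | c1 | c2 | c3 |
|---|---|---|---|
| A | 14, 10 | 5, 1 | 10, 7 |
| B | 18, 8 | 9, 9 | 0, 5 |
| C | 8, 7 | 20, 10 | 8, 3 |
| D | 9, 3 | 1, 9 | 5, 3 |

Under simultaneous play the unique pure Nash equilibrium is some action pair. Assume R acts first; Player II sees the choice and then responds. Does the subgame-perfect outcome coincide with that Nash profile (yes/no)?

yes

Player II best-responds to each possible R move:
- A: Player II compares 10, 1, 7 and picks c1; R would get 14.
- B: Player II compares 8, 9, 5 and picks c2; R would get 9.
- C: Player II compares 7, 10, 3 and picks c2; R would get 20.
- D: Player II compares 3, 9, 3 and picks c2; R would get 1.
R's induced payoffs are 14, 9, 20, 1, so R commits to C. Subgame-perfect outcome: (C, c2) with payoffs (20, 10).
Under simultaneous play:
R's best replies: c1→B; c2→C; c3→A.
Player II's best replies: A→c1; B→c2; C→c2; D→c2.
The unique mutual best reply is (C, c2), giving (20, 10).
Sequential outcome (C, c2) coincides with the Nash profile (C, c2).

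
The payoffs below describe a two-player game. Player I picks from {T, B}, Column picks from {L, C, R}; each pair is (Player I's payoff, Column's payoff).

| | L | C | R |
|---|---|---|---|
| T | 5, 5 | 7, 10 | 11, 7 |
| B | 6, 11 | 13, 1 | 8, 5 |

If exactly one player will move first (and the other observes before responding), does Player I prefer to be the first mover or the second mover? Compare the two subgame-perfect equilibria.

If Player I leads: Column's best replies are T→C, B→L; Player I's induced payoffs 7, 6; outcome (T, C), payoffs (7, 10).
If Column leads: Player I's best replies are L→B, C→B, R→T; Column's induced payoffs 11, 1, 7; outcome (B, L), payoffs (6, 11).
Player I gets 7 moving first and 6 moving second, so Player I prefers to move first.

first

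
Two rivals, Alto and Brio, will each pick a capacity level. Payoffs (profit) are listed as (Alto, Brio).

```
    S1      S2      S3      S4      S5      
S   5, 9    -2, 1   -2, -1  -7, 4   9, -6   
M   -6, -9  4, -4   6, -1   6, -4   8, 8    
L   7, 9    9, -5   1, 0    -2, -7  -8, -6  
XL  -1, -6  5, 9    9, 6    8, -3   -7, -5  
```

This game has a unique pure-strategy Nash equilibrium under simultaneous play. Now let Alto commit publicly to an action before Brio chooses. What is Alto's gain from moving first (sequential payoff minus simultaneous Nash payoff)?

1

Backward induction with Alto moving first.
- S → Brio plays S1 (best of 9, 1, -1, 4, -6); Alto gets 5.
- M → Brio plays S5 (best of -9, -4, -1, -4, 8); Alto gets 8.
- L → Brio plays S1 (best of 9, -5, 0, -7, -6); Alto gets 7.
- XL → Brio plays S2 (best of -6, 9, 6, -3, -5); Alto gets 5.
Among 5, 8, 7, 5, the best is 8 at M. Subgame-perfect outcome: (M, S5) with payoffs (8, 8).
For the simultaneous game, intersect best replies.
Alto's best replies: S1→L; S2→L; S3→XL; S4→XL; S5→S.
Brio's best replies: S→S1; M→S5; L→S1; XL→S2.
Only (L, S1) has each player best-responding; Nash payoffs (7, 9).
Alto's commitment gain: 8 − 7 = 1.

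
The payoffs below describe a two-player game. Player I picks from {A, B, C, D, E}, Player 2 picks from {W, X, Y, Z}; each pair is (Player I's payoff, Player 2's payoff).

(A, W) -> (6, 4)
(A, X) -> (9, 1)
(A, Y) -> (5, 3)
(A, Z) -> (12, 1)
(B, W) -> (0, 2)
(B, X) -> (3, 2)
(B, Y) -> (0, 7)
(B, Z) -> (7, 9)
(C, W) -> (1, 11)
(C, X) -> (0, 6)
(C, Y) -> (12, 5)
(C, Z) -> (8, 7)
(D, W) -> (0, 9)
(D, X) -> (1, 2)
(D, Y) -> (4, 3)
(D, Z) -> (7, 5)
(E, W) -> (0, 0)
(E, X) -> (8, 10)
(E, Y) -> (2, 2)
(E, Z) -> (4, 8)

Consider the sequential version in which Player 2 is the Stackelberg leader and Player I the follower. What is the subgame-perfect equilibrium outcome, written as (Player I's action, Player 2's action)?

Player I best-responds to each possible Player 2 move:
- W: BR = A, leader payoff 4.
- X: BR = A, leader payoff 1.
- Y: BR = C, leader payoff 5.
- Z: BR = A, leader payoff 1.
Among 4, 1, 5, 1, the best is 5 at Y. Subgame-perfect outcome: (C, Y) with payoffs (12, 5).

(C, Y)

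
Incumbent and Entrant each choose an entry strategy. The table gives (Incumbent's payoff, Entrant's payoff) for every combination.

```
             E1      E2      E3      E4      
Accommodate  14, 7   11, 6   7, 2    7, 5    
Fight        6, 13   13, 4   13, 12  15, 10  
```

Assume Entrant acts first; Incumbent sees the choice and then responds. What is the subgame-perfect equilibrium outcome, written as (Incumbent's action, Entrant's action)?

(Fight, E3)

Incumbent best-responds to each possible Entrant move:
- E1: BR = Accommodate, leader payoff 7.
- E2: BR = Fight, leader payoff 4.
- E3: BR = Fight, leader payoff 12.
- E4: BR = Fight, leader payoff 10.
Entrant's induced payoffs are 7, 4, 12, 10, so Entrant commits to E3. Subgame-perfect outcome: (Fight, E3) with payoffs (13, 12).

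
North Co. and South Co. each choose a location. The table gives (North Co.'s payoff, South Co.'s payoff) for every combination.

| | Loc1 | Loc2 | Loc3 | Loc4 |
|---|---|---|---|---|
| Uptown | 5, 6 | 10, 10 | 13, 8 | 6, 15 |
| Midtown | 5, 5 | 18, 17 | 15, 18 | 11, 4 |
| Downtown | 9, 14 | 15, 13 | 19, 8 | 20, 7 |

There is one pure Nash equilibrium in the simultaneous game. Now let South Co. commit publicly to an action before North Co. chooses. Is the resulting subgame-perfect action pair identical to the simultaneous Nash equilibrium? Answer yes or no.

no

Solve by backward induction (South Co. leads).
- Loc1 → North Co. plays Downtown (best of 5, 5, 9); South Co. gets 14.
- Loc2 → North Co. plays Midtown (best of 10, 18, 15); South Co. gets 17.
- Loc3 → North Co. plays Downtown (best of 13, 15, 19); South Co. gets 8.
- Loc4 → North Co. plays Downtown (best of 6, 11, 20); South Co. gets 7.
Among 14, 17, 8, 7, the best is 17 at Loc2. Subgame-perfect outcome: (Midtown, Loc2) with payoffs (18, 17).
Now find the simultaneous Nash equilibrium.
North Co.'s best replies: Loc1→Downtown; Loc2→Midtown; Loc3→Downtown; Loc4→Downtown.
South Co.'s best replies: Uptown→Loc4; Midtown→Loc3; Downtown→Loc1.
Only (Downtown, Loc1) has each player best-responding; Nash payoffs (9, 14).
Sequential outcome (Midtown, Loc2) differs from the Nash profile (Downtown, Loc1).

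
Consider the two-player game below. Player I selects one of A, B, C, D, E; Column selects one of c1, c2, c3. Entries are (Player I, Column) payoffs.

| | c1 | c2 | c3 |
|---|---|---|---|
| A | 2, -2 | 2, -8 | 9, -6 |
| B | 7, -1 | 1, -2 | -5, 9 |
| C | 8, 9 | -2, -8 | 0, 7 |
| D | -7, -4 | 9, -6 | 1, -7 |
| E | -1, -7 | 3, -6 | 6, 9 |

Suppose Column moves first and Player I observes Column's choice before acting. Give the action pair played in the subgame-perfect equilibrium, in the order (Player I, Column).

(C, c1)

Player I best-responds to each possible Column move:
- c1: Player I compares 2, 7, 8, -7, -1 and picks C; Column would get 9.
- c2: Player I compares 2, 1, -2, 9, 3 and picks D; Column would get -6.
- c3: Player I compares 9, -5, 0, 1, 6 and picks A; Column would get -6.
Column's induced payoffs are 9, -6, -6, so Column commits to c1. Subgame-perfect outcome: (C, c1) with payoffs (8, 9).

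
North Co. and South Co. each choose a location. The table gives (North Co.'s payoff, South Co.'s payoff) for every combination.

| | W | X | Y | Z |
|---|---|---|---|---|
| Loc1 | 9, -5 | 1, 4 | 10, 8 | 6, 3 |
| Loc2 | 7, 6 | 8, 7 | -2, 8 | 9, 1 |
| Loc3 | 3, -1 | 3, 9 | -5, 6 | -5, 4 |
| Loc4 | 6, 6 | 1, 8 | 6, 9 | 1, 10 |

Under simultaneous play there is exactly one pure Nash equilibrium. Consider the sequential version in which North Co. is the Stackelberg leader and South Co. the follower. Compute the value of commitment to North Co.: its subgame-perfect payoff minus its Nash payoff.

Solve by backward induction (North Co. leads).
- Loc1: South Co. compares -5, 4, 8, 3 and picks Y; North Co. would get 10.
- Loc2: South Co. compares 6, 7, 8, 1 and picks Y; North Co. would get -2.
- Loc3: South Co. compares -1, 9, 6, 4 and picks X; North Co. would get 3.
- Loc4: South Co. compares 6, 8, 9, 10 and picks Z; North Co. would get 1.
Among 10, -2, 3, 1, the best is 10 at Loc1. Subgame-perfect outcome: (Loc1, Y) with payoffs (10, 8).
Now find the simultaneous Nash equilibrium.
North Co.'s best replies: W→Loc1; X→Loc2; Y→Loc1; Z→Loc2.
South Co.'s best replies: Loc1→Y; Loc2→Y; Loc3→X; Loc4→Z.
The unique mutual best reply is (Loc1, Y), giving (10, 8).
North Co.'s commitment gain: 10 − 10 = 0.

0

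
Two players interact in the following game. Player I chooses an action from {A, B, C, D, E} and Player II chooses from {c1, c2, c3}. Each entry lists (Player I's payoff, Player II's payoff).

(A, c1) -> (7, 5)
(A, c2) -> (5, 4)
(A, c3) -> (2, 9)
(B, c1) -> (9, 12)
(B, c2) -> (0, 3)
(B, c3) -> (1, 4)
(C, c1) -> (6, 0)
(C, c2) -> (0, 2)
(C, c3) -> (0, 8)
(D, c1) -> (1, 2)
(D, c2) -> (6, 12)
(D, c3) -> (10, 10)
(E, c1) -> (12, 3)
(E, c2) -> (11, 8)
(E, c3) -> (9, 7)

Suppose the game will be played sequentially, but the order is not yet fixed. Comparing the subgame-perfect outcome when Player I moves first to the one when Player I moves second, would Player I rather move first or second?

first

If Player I leads: Player II's best replies are A→c3, B→c1, C→c3, D→c2, E→c2; Player I's induced payoffs 2, 9, 0, 6, 11; outcome (E, c2), payoffs (11, 8).
If Player II leads: Player I's best replies are c1→E, c2→E, c3→D; Player II's induced payoffs 3, 8, 10; outcome (D, c3), payoffs (10, 10).
Player I gets 11 moving first and 10 moving second, so Player I prefers to move first.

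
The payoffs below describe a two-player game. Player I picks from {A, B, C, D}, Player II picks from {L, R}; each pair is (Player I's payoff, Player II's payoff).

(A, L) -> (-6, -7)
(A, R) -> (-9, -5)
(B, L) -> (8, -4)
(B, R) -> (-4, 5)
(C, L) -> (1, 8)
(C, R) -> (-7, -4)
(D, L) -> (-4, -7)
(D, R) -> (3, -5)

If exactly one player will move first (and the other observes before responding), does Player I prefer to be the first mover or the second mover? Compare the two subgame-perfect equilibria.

second

If Player I leads: Player II's best replies are A→R, B→R, C→L, D→R; Player I's induced payoffs -9, -4, 1, 3; outcome (D, R), payoffs (3, -5).
If Player II leads: Player I's best replies are L→B, R→D; Player II's induced payoffs -4, -5; outcome (B, L), payoffs (8, -4).
Player I gets 3 moving first and 8 moving second, so Player I prefers to move second.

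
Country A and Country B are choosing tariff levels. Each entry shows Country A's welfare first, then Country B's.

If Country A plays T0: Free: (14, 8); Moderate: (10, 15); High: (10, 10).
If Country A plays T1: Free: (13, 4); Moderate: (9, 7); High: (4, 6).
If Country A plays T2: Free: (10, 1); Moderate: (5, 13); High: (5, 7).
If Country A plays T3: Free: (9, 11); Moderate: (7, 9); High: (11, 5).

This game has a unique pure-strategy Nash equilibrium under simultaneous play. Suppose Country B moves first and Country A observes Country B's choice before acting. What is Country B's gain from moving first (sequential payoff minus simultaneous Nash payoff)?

0

Solve by backward induction (Country B leads).
- Free: Country A compares 14, 13, 10, 9 and picks T0; Country B would get 8.
- Moderate: Country A compares 10, 9, 5, 7 and picks T0; Country B would get 15.
- High: Country A compares 10, 4, 5, 11 and picks T3; Country B would get 5.
Among 8, 15, 5, the best is 15 at Moderate. Subgame-perfect outcome: (T0, Moderate) with payoffs (10, 15).
Now find the simultaneous Nash equilibrium.
Country A's best replies: Free→T0; Moderate→T0; High→T3.
Country B's best replies: T0→Moderate; T1→Moderate; T2→Moderate; T3→Free.
The unique mutual best reply is (T0, Moderate), giving (10, 15).
Country B's commitment gain: 15 − 15 = 0.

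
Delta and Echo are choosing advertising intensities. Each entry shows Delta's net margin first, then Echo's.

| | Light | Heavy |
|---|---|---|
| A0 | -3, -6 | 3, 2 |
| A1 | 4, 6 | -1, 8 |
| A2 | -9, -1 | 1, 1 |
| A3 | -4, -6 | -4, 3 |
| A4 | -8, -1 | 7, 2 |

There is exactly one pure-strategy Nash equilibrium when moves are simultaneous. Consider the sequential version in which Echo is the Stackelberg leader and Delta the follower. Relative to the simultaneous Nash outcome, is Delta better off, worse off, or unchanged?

worse off

Backward induction with Echo moving first.
- Light → Delta plays A1 (best of -3, 4, -9, -4, -8); Echo gets 6.
- Heavy → Delta plays A4 (best of 3, -1, 1, -4, 7); Echo gets 2.
Among 6, 2, the best is 6 at Light. Subgame-perfect outcome: (A1, Light) with payoffs (4, 6).
Now find the simultaneous Nash equilibrium.
Delta's best replies: Light→A1; Heavy→A4.
Echo's best replies: A0→Heavy; A1→Heavy; A2→Heavy; A3→Heavy; A4→Heavy.
The unique mutual best reply is (A4, Heavy), giving (7, 2).
Delta earns 4 sequentially versus 7 at the Nash outcome: worse off.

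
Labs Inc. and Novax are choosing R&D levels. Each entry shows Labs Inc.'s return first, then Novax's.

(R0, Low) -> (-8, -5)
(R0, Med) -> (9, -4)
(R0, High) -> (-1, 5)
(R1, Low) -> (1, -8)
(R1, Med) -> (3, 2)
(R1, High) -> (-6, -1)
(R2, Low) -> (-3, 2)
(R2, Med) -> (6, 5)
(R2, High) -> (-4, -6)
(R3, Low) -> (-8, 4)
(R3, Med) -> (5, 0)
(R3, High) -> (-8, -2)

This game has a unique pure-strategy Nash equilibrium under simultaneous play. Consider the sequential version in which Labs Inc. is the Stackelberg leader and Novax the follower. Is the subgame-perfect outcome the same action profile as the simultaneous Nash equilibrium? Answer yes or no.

Backward induction with Labs Inc. moving first.
- R0: BR = High, leader payoff -1.
- R1: BR = Med, leader payoff 3.
- R2: BR = Med, leader payoff 6.
- R3: BR = Low, leader payoff -8.
Labs Inc.'s induced payoffs are -1, 3, 6, -8, so Labs Inc. commits to R2. Subgame-perfect outcome: (R2, Med) with payoffs (6, 5).
Under simultaneous play:
Labs Inc.'s best replies: Low→R1; Med→R0; High→R0.
Novax's best replies: R0→High; R1→Med; R2→Med; R3→Low.
The unique mutual best reply is (R0, High), giving (-1, 5).
Sequential outcome (R2, Med) differs from the Nash profile (R0, High).

no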